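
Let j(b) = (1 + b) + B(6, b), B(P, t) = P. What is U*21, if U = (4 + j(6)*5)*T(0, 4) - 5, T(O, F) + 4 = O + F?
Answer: -105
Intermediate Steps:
j(b) = 7 + b (j(b) = (1 + b) + 6 = 7 + b)
T(O, F) = -4 + F + O (T(O, F) = -4 + (O + F) = -4 + (F + O) = -4 + F + O)
U = -5 (U = (4 + (7 + 6)*5)*(-4 + 4 + 0) - 5 = (4 + 13*5)*0 - 5 = (4 + 65)*0 - 5 = 69*0 - 5 = 0 - 5 = -5)
U*21 = -5*21 = -105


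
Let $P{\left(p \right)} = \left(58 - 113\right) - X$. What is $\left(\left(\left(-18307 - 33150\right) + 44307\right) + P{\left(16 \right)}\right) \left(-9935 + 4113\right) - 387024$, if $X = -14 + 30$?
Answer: $41653638$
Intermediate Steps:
$X = 16$
$P{\left(p \right)} = -71$ ($P{\left(p \right)} = \left(58 - 113\right) - 16 = -55 - 16 = -71$)
$\left(\left(\left(-18307 - 33150\right) + 44307\right) + P{\left(16 \right)}\right) \left(-9935 + 4113\right) - 387024 = \left(\left(\left(-18307 - 33150\right) + 44307\right) - 71\right) \left(-9935 + 4113\right) - 387024 = \left(\left(-51457 + 44307\right) - 71\right) \left(-5822\right) - 387024 = \left(-7150 - 71\right) \left(-5822\right) - 387024 = \left(-7221\right) \left(-5822\right) - 387024 = 42040662 - 387024 = 41653638$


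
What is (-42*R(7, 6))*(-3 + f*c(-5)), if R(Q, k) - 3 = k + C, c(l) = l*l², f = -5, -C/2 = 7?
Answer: 130620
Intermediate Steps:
C = -14 (C = -2*7 = -14)
c(l) = l³
R(Q, k) = -11 + k (R(Q, k) = 3 + (k - 14) = 3 + (-14 + k) = -11 + k)
(-42*R(7, 6))*(-3 + f*c(-5)) = (-42*(-11 + 6))*(-3 - 5*(-5)³) = (-42*(-5))*(-3 - 5*(-125)) = 210*(-3 + 625) = 210*622 = 130620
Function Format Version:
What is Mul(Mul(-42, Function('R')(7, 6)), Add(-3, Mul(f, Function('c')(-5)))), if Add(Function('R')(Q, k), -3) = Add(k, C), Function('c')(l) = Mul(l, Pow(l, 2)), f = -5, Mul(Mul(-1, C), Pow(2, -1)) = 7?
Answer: 130620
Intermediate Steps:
C = -14 (C = Mul(-2, 7) = -14)
Function('c')(l) = Pow(l, 3)
Function('R')(Q, k) = Add(-11, k) (Function('R')(Q, k) = Add(3, Add(k, -14)) = Add(3, Add(-14, k)) = Add(-11, k))
Mul(Mul(-42, Function('R')(7, 6)), Add(-3, Mul(f, Function('c')(-5)))) = Mul(Mul(-42, Add(-11, 6)), Add(-3, Mul(-5, Pow(-5, 3)))) = Mul(Mul(-42, -5), Add(-3, Mul(-5, -125))) = Mul(210, Add(-3, 625)) = Mul(210, 622) = 130620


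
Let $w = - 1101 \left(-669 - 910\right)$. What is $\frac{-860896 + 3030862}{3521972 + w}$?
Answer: $\frac{2169966}{5260451} \approx 0.41251$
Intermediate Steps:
$w = 1738479$ ($w = \left(-1101\right) \left(-1579\right) = 1738479$)
$\frac{-860896 + 3030862}{3521972 + w} = \frac{-860896 + 3030862}{3521972 + 1738479} = \frac{2169966}{5260451}$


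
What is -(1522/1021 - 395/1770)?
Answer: -458129/361434 ≈ -1.2675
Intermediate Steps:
-(1522/1021 - 395/1770) = -(1522*(1/1021) - 395*1/1770) = -(1522/1021 - 79/354) = -1*458129/361434 = -458129/361434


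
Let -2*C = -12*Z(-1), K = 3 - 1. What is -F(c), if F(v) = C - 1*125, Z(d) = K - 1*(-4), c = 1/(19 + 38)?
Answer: 89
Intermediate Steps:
K = 2
c = 1/57 ≈ 0.017544
Z(d) = 6 (Z(d) = 2 - 1*(-4) = 2 + 4 = 6)
C = 36 (C = -(-6)*6 = -1/2*(-72) = 36)
F(v) = -89 (F(v) = 36 - 1*125 = 36 - 125 = -89)
-F(c) = -1*(-89) = 89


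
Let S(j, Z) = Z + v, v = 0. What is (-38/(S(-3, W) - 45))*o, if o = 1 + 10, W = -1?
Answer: 209/23 ≈ 9.0870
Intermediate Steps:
S(j, Z) = Z (S(j, Z) = Z + 0 = Z)
o = 11
(-38/(S(-3, W) - 45))*o = -38/(-1 - 45)*11 = -38/(-46)*11 = -38*(-1/46)*11 = (19/23)*11 = 209/23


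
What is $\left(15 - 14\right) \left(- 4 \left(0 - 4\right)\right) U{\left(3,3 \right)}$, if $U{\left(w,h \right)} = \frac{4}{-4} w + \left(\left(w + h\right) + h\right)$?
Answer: $96$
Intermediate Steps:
$U{\left(w,h \right)} = 2 h$ ($U{\left(w,h \right)} = 4 \left(- \frac{1}{4}\right) w + \left(\left(h + w\right) + h\right) = - w + \left(w + 2 h\right) = 2 h$)
$\left(15 - 14\right) \left(- 4 \left(0 - 4\right)\right) U{\left(3,3 \right)} = \left(15 - 14\right) \left(- 4 \left(0 - 4\right)\right) 2 \cdot 3 = 1 \left(\left(-4\right) \left(-4\right)\right) 6 = 1 \cdot 16 \cdot 6 = 16 \cdot 6 = 96$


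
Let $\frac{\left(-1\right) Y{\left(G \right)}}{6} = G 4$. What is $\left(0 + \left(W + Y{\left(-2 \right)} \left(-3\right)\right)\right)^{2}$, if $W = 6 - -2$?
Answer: $18496$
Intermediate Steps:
$Y{\left(G \right)} = - 24 G$ ($Y{\left(G \right)} = - 6 G 4 = - 6 \cdot 4 G = - 24 G$)
$W = 8$ ($W = 6 + 2 = 8$)
$\left(0 + \left(W + Y{\left(-2 \right)} \left(-3\right)\right)\right)^{2} = \left(0 + \left(8 + \left(-24\right) \left(-2\right) \left(-3\right)\right)\right)^{2} = \left(0 + \left(8 + 48 \left(-3\right)\right)\right)^{2} = \left(0 + \left(8 - 144\right)\right)^{2} = \left(0 - 136\right)^{2} = \left(-136\right)^{2} = 18496$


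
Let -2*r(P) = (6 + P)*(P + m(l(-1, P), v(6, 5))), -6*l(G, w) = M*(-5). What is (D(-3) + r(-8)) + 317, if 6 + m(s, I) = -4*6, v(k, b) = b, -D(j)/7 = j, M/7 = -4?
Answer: 300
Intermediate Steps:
M = -28 (M = 7*(-4) = -28)
D(j) = -7*j
l(G, w) = -70/3 (l(G, w) = -(-14)*(-5)/3 = -⅙*140 = -70/3)
m(s, I) = -30 (m(s, I) = -6 - 4*6 = -6 - 24 = -30)
r(P) = -(-30 + P)*(6 + P)/2 (r(P) = -(6 + P)*(P - 30)/2 = -(6 + P)*(-30 + P)/2 = -(-30 + P)*(6 + P)/2)
(D(-3) + r(-8)) + 317 = (-7*(-3) + (90 + 12*(-8) - ½*(-8)²)) + 317 = (21 + (90 - 96 - ½*64)) + 317 = (21 + (90 - 96 - 32)) + 317 = (21 - 38) + 317 = -17 + 317 = 300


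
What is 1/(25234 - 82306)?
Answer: -1/57072 ≈ -1.7522e-5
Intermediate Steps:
1/(25234 - 82306) = 1/(-57072) = -1/57072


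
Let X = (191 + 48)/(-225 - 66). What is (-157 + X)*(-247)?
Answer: 11343722/291 ≈ 38982.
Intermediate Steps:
X = -239/291 (X = 239/(-291) = 239*(-1/291) = -239/291 ≈ -0.82131)
(-157 + X)*(-247) = (-157 - 239/291)*(-247) = -45926/291*(-247) = 11343722/291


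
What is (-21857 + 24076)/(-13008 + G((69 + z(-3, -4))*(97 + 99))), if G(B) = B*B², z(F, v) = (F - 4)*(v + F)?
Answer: 2219/12371268580144 ≈ 1.7937e-10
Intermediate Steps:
z(F, v) = (-4 + F)*(F + v)
G(B) = B³
(-21857 + 24076)/(-13008 + G((69 + z(-3, -4))*(97 + 99))) = (-21857 + 24076)/(-13008 + ((69 + ((-3)² - 4*(-3) - 4*(-4) - 3*(-4)))*(97 + 99))³) = 2219/(-13008 + ((69 + (9 + 12 + 16 + 12))*196)³) = 2219/(-13008 + ((69 + 49)*196)³) = 2219/(-13008 + (118*196)³) = 2219/(-13008 + 23128³) = 2219/(-13008 + 12371268593152) = 2219/12371268580144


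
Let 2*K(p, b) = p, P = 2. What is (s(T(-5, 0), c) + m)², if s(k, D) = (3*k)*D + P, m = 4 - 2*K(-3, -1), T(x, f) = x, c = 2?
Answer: 441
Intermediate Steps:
K(p, b) = p/2
m = 7 (m = 4 - (-3) = 4 - 2*(-3/2) = 4 + 3 = 7)
s(k, D) = 2 + 3*D*k (s(k, D) = (3*k)*D + 2 = 3*D*k + 2 = 2 + 3*D*k)
(s(T(-5, 0), c) + m)² = ((2 + 3*2*(-5)) + 7)² = ((2 - 30) + 7)² = (-28 + 7)² = (-21)² = 441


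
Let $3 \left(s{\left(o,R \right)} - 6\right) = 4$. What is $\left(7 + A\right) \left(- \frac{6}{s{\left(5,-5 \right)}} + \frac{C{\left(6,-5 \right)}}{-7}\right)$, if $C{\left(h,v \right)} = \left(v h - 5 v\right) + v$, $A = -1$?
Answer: $\frac{282}{77} \approx 3.6623$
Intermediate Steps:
$s{\left(o,R \right)} = \frac{22}{3}$ ($s{\left(o,R \right)} = 6 + \frac{1}{3} \cdot 4 = 6 + \frac{4}{3} = \frac{22}{3}$)
$C{\left(h,v \right)} = - 4 v + h v$ ($C{\left(h,v \right)} = \left(h v - 5 v\right) + v = \left(- 5 v + h v\right) + v = - 4 v + h v$)
$\left(7 + A\right) \left(- \frac{6}{s{\left(5,-5 \right)}} + \frac{C{\left(6,-5 \right)}}{-7}\right) = \left(7 - 1\right) \left(- \frac{6}{\frac{22}{3}} + \frac{\left(-5\right) \left(-4 + 6\right)}{-7}\right) = 6 \left(\left(-6\right) \frac{3}{22} + \left(-5\right) 2 \left(- \frac{1}{7}\right)\right) = 6 \left(- \frac{9}{11} - - \frac{10}{7}\right) = 6 \left(- \frac{9}{11} + \frac{10}{7}\right) = 6 \cdot \frac{47}{77} = \frac{282}{77}$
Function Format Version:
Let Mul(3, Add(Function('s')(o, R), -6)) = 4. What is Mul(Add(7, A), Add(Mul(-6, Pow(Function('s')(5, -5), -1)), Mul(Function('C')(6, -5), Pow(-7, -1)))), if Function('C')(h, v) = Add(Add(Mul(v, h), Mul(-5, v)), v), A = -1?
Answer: Rational(282, 77) ≈ 3.6623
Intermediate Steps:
Function('s')(o, R) = Rational(22, 3) (Function('s')(o, R) = Add(6, Mul(Rational(1, 3), 4)) = Add(6, Rational(4, 3)) = Rational(22, 3))
Function('C')(h, v) = Add(Mul(-4, v), Mul(h, v)) (Function('C')(h, v) = Add(Add(Mul(h, v), Mul(-5, v)), v) = Add(Add(Mul(-5, v), Mul(h, v)), v) = Add(Mul(-4, v), Mul(h, v)))
Mul(Add(7, A), Add(Mul(-6, Pow(Function('s')(5, -5), -1)), Mul(Function('C')(6, -5), Pow(-7, -1)))) = Mul(Add(7, -1), Add(Mul(-6, Pow(Rational(22, 3), -1)), Mul(Mul(-5, Add(-4, 6)), Pow(-7, -1)))) = Mul(6, Add(Mul(-6, Rational(3, 22)), Mul(Mul(-5, 2), Rational(-1, 7)))) = Mul(6, Add(Rational(-9, 11), Mul(-10, Rational(-1, 7)))) = Mul(6, Add(Rational(-9, 11), Rational(10, 7))) = Mul(6, Rational(47, 77)) = Rational(282, 77)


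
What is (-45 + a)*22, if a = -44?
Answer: -1958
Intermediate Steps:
(-45 + a)*22 = (-45 - 44)*22 = -89*22 = -1958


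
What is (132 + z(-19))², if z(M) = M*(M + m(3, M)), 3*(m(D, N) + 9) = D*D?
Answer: 368449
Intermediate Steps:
m(D, N) = -9 + D²/3 (m(D, N) = -9 + (D*D)/3 = -9 + D²/3)
z(M) = M*(-6 + M) (z(M) = M*(M + (-9 + (⅓)*3²)) = M*(M + (-9 + (⅓)*9)) = M*(M + (-9 + 3)) = M*(M - 6) = M*(-6 + M))
(132 + z(-19))² = (132 - 19*(-6 - 19))² = (132 - 19*(-25))² = (132 + 475)² = 607² = 368449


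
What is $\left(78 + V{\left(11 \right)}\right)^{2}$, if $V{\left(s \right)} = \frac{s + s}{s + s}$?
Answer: $6241$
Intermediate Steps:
$V{\left(s \right)} = 1$ ($V{\left(s \right)} = \frac{2 s}{2 s} = 2 s \frac{1}{2 s} = 1$)
$\left(78 + V{\left(11 \right)}\right)^{2} = \left(78 + 1\right)^{2} = 79^{2} = 6241$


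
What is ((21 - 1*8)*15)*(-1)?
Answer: -195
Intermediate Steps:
((21 - 1*8)*15)*(-1) = ((21 - 8)*15)*(-1) = (13*15)*(-1) = 195*(-1) = -195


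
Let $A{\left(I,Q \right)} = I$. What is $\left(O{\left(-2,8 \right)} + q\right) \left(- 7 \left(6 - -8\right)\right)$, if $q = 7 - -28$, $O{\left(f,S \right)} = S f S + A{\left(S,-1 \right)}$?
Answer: $8330$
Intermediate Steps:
$O{\left(f,S \right)} = S + f S^{2}$ ($O{\left(f,S \right)} = S f S + S = f S^{2} + S = S + f S^{2}$)
$q = 35$ ($q = 7 + 28 = 35$)
$\left(O{\left(-2,8 \right)} + q\right) \left(- 7 \left(6 - -8\right)\right) = \left(8 \left(1 + 8 \left(-2\right)\right) + 35\right) \left(- 7 \left(6 - -8\right)\right) = \left(8 \left(1 - 16\right) + 35\right) \left(- 7 \left(6 + 8\right)\right) = \left(8 \left(-15\right) + 35\right) \left(\left(-7\right) 14\right) = \left(-120 + 35\right) \left(-98\right) = \left(-85\right) \left(-98\right) = 8330$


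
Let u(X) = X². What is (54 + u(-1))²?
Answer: 3025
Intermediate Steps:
(54 + u(-1))² = (54 + (-1)²)² = (54 + 1)² = 55² = 3025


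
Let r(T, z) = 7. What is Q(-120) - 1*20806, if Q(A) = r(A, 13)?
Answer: -20799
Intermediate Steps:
Q(A) = 7
Q(-120) - 1*20806 = 7 - 1*20806 = 7 - 20806 = -20799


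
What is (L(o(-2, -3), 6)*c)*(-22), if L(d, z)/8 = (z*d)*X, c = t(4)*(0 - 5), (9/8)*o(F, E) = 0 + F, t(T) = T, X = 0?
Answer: 0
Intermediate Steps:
o(F, E) = 8*F/9 (o(F, E) = 8*(0 + F)/9 = 8*F/9)
c = -20 (c = 4*(0 - 5) = 4*(-5) = -20)
L(d, z) = 0 (L(d, z) = 8*((z*d)*0) = 8*((d*z)*0) = 8*0 = 0)
(L(o(-2, -3), 6)*c)*(-22) = (0*(-20))*(-22) = 0*(-22) = 0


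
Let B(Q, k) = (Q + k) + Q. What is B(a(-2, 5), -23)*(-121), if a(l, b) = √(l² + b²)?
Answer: 2783 - 242*√29 ≈ 1479.8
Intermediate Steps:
a(l, b) = √(b² + l²)
B(Q, k) = k + 2*Q
B(a(-2, 5), -23)*(-121) = (-23 + 2*√(5² + (-2)²))*(-121) = (-23 + 2*√(25 + 4))*(-121) = (-23 + 2*√29)*(-121) = 2783 - 242*√29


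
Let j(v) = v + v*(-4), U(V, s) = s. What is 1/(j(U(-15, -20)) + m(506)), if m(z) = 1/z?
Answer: 506/30361 ≈ 0.016666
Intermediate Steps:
j(v) = -3*v (j(v) = v - 4*v = -3*v)
1/(j(U(-15, -20)) + m(506)) = 1/(-3*(-20) + 1/506) = 1/(60 + 1/506) = 1/(30361/506) = 506/30361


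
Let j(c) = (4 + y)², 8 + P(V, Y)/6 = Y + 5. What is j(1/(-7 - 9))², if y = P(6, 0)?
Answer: 38416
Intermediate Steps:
P(V, Y) = -18 + 6*Y (P(V, Y) = -48 + 6*(Y + 5) = -48 + 6*(5 + Y) = -48 + (30 + 6*Y) = -18 + 6*Y)
y = -18 (y = -18 + 6*0 = -18 + 0 = -18)
j(c) = 196 (j(c) = (4 - 18)² = (-14)² = 196)
j(1/(-7 - 9))² = 196² = 38416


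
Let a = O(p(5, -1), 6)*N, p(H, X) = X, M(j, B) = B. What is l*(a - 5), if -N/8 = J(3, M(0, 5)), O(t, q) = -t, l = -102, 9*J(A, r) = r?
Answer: 2890/3 ≈ 963.33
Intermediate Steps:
J(A, r) = r/9
N = -40/9 (N = -8*5/9 = -40/9 ≈ -4.4444)
a = -40/9 (a = -1*(-1)*(-40/9) = 1*(-40/9) = -40/9 ≈ -4.4444)
l*(a - 5) = -102*(-40/9 - 5) = -102*(-85/9) = 2890/3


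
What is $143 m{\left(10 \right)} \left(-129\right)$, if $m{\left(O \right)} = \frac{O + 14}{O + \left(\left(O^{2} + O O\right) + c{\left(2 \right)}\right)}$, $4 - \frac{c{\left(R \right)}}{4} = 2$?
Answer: $- \frac{221364}{109} \approx -2030.9$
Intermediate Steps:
$c{\left(R \right)} = 8$ ($c{\left(R \right)} = 16 - 8 = 8$)
$m{\left(O \right)} = \frac{14 + O}{8 + O + 2 O^{2}}$ ($m{\left(O \right)} = \frac{O + 14}{O + \left(\left(O^{2} + O O\right) + 8\right)} = \frac{14 + O}{O + \left(\left(O^{2} + O^{2}\right) + 8\right)} = \frac{14 + O}{O + \left(2 O^{2} + 8\right)} = \frac{14 + O}{O + \left(8 + 2 O^{2}\right)} = \frac{14 + O}{8 + O + 2 O^{2}}$)
$143 m{\left(10 \right)} \left(-129\right) = 143 \frac{14 + 10}{8 + 10 + 2 \cdot 10^{2}} \left(-129\right) = 143 \frac{1}{8 + 10 + 2 \cdot 100} \cdot 24 \left(-129\right) = 143 \frac{1}{8 + 10 + 200} \cdot 24 \left(-129\right) = 143 \cdot \frac{1}{218} \cdot 24 \left(-129\right) = 143 \cdot \frac{12}{109} \left(-129\right) = \frac{1716}{109} \left(-129\right) = - \frac{221364}{109}$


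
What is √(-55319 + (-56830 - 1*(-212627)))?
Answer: √100478 ≈ 316.98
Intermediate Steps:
√(-55319 + (-56830 - 1*(-212627))) = √(-55319 + (-56830 + 212627)) = √(-55319 + 155797) = √100478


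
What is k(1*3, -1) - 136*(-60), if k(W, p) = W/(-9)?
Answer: 24479/3 ≈ 8159.7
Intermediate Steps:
k(W, p) = -W/9 (k(W, p) = W*(-⅑) = -W/9)
k(1*3, -1) - 136*(-60) = -3/9 - 136*(-60) = -⅑*3 + 8160 = -⅓ + 8160 = 24479/3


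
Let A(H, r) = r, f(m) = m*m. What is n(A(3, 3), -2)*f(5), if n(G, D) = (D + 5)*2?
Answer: 150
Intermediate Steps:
f(m) = m²
n(G, D) = 10 + 2*D (n(G, D) = (5 + D)*2 = 10 + 2*D)
n(A(3, 3), -2)*f(5) = (10 + 2*(-2))*5² = (10 - 4)*25 = 6*25 = 150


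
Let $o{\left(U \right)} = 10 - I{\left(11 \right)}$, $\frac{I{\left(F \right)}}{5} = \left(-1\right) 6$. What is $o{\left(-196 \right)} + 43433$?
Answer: $43473$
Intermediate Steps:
$I{\left(F \right)} = -30$ ($I{\left(F \right)} = 5 \left(\left(-1\right) 6\right) = 5 \left(-6\right) = -30$)
$o{\left(U \right)} = 40$ ($o{\left(U \right)} = 10 - -30 = 10 + 30 = 40$)
$o{\left(-196 \right)} + 43433 = 40 + 43433 = 43473$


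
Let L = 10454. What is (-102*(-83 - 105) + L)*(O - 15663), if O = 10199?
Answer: -161898320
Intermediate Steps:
(-102*(-83 - 105) + L)*(O - 15663) = (-102*(-83 - 105) + 10454)*(10199 - 15663) = (-102*(-188) + 10454)*(-5464) = (19176 + 10454)*(-5464) = 29630*(-5464) = -161898320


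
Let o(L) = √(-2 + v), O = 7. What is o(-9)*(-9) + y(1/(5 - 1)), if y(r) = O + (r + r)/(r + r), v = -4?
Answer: 8 - 9*I*√6 ≈ 8.0 - 22.045*I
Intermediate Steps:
y(r) = 8 (y(r) = 7 + (r + r)/(r + r) = 7 + (2*r)/((2*r)) = 7 + (2*r)*(1/(2*r)) = 7 + 1 = 8)
o(L) = I*√6 (o(L) = √(-2 - 4) = √(-6) = I*√6)
o(-9)*(-9) + y(1/(5 - 1)) = (I*√6)*(-9) + 8 = -9*I*√6 + 8 = 8 - 9*I*√6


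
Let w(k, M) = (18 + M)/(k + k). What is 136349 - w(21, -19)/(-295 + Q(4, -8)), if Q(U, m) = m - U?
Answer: 1758084005/12894 ≈ 1.3635e+5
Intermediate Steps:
w(k, M) = (18 + M)/(2*k) (w(k, M) = (18 + M)/((2*k)) = (18 + M)*(1/(2*k)) = (18 + M)/(2*k))
136349 - w(21, -19)/(-295 + Q(4, -8)) = 136349 - (½)*(18 - 19)/21/(-295 + (-8 - 1*4)) = 136349 - (½)*(1/21)*(-1)/(-295 + (-8 - 4)) = 136349 - (-1)/((-295 - 12)*42) = 136349 - (-1)/((-307)*42) = 136349 - (-1)*(-1)/(307*42) = 136349 - 1*1/12894 = 136349 - 1/12894 = 1758084005/12894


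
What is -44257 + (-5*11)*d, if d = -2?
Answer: -44147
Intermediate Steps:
-44257 + (-5*11)*d = -44257 - 5*11*(-2) = -44257 - 55*(-2) = -44257 + 110 = -44147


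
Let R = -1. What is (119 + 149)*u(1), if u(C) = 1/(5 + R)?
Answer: 67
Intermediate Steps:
u(C) = ¼ (u(C) = 1/(5 - 1) = 1/4 = ¼)
(119 + 149)*u(1) = (119 + 149)*(¼) = 268*(¼) = 67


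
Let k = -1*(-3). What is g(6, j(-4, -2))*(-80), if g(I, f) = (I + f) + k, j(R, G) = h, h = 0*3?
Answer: -720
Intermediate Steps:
k = 3
h = 0
j(R, G) = 0
g(I, f) = 3 + I + f (g(I, f) = (I + f) + 3 = 3 + I + f)
g(6, j(-4, -2))*(-80) = (3 + 6 + 0)*(-80) = 9*(-80) = -720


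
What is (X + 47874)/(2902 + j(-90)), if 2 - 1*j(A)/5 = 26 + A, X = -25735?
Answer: 22139/3232 ≈ 6.8499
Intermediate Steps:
j(A) = -120 - 5*A (j(A) = 10 - 5*(26 + A) = 10 + (-130 - 5*A) = -120 - 5*A)
(X + 47874)/(2902 + j(-90)) = (-25735 + 47874)/(2902 + (-120 - 5*(-90))) = 22139/(2902 + (-120 + 450)) = 22139/(2902 + 330) = 22139/3232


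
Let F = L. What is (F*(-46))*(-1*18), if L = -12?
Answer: -9936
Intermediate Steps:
F = -12
(F*(-46))*(-1*18) = (-12*(-46))*(-1*18) = 552*(-18) = -9936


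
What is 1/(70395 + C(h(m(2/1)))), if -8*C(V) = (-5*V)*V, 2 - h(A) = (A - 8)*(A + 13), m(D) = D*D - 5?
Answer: 2/155915 ≈ 1.2827e-5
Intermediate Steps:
m(D) = -5 + D**2 (m(D) = D**2 - 5 = -5 + D**2)
h(A) = 2 - (-8 + A)*(13 + A) (h(A) = 2 - (A - 8)*(A + 13) = 2 - (-8 + A)*(13 + A))
C(V) = 5*V**2/8 (C(V) = -(-5*V)*V/8 = -(-5)*V**2/8 = 5*V**2/8)
1/(70395 + C(h(m(2/1)))) = 1/(70395 + 5*(106 - (-5 + (2/1)**2)**2 - 5*(-5 + (2/1)**2))**2/8) = 1/(70395 + 5*(106 - (-5 + (2*1)**2)**2 - 5*(-5 + (2*1)**2))**2/8) = 1/(70395 + 5*(106 - (-5 + 2**2)**2 - 5*(-5 + 2**2))**2/8) = 1/(70395 + 5*(106 - (-5 + 4)**2 - 5*(-5 + 4))**2/8) = 1/(70395 + 5*(106 - 1*(-1)**2 - 5*(-1))**2/8) = 1/(70395 + 5*(106 - 1*1 + 5)**2/8) = 1/(70395 + 5*(106 - 1 + 5)**2/8) = 1/(70395 + (5/8)*110**2) = 1/(70395 + (5/8)*12100) = 1/(70395 + 15125/2) = 1/(155915/2) = 2/155915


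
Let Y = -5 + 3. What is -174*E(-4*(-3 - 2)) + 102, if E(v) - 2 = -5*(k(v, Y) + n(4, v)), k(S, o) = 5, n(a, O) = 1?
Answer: 4974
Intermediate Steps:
Y = -2
E(v) = -28 (E(v) = 2 - 5*(5 + 1) = 2 - 5*6 = 2 - 30 = -28)
-174*E(-4*(-3 - 2)) + 102 = -174*(-28) + 102 = 4872 + 102 = 4974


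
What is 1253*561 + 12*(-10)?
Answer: 702813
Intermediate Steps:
1253*561 + 12*(-10) = 702933 - 120 = 702813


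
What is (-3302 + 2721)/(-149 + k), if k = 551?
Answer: -581/402 ≈ -1.4453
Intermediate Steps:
(-3302 + 2721)/(-149 + k) = (-3302 + 2721)/(-149 + 551) = -581/402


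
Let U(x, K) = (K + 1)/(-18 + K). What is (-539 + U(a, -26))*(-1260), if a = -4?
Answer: 7462665/11 ≈ 6.7842e+5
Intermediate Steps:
U(x, K) = (1 + K)/(-18 + K)
(-539 + U(a, -26))*(-1260) = (-539 + (1 - 26)/(-18 - 26))*(-1260) = (-539 - 25/(-44))*(-1260) = (-539 - 1/44*(-25))*(-1260) = (-539 + 25/44)*(-1260) = -23691/44*(-1260) = 7462665/11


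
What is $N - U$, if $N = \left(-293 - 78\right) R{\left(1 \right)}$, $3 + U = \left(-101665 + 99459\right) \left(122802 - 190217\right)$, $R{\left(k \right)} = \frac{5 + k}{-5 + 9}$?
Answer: $- \frac{297436087}{2} \approx -1.4872 \cdot 10^{8}$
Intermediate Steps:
$R{\left(k \right)} = \frac{5}{4} + \frac{k}{4}$ ($R{\left(k \right)} = \frac{5 + k}{4} = \left(5 + k\right) \frac{1}{4} = \frac{5}{4} + \frac{k}{4}$)
$U = 148717487$ ($U = -3 + \left(-101665 + 99459\right) \left(122802 - 190217\right) = -3 - -148717490 = -3 + 148717490 = 148717487$)
$N = - \frac{1113}{2}$ ($N = \left(-293 - 78\right) \left(\frac{5}{4} + \frac{1}{4} \cdot 1\right) = - 371 \left(\frac{5}{4} + \frac{1}{4}\right) = \left(-371\right) \frac{3}{2} = - \frac{1113}{2} \approx -556.5$)
$N - U = - \frac{1113}{2} - 148717487 = - \frac{297436087}{2}$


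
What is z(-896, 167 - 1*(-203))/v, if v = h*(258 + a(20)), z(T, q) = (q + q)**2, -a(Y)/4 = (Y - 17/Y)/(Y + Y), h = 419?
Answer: 109520000/21459923 ≈ 5.1035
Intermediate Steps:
a(Y) = -2*(Y - 17/Y)/Y (a(Y) = -4*(Y - 17/Y)/(Y + Y) = -4*(Y - 17/Y)/(2*Y) = -4*(Y - 17/Y)*1/(2*Y) = -2*(Y - 17/Y)/Y)
z(T, q) = 4*q**2 (z(T, q) = (2*q)**2 = 4*q**2)
v = 21459923/200 (v = 419*(258 + (-2 + 34/20**2)) = 419*(258 + (-2 + 34*(1/400))) = 419*(258 + (-2 + 17/200)) = 419*(258 - 383/200) = 419*(51217/200) = 21459923/200 ≈ 1.0730e+5)
z(-896, 167 - 1*(-203))/v = (4*(167 - 1*(-203))**2)/(21459923/200) = (4*(167 + 203)**2)*(200/21459923) = (4*370**2)*(200/21459923) = (4*136900)*(200/21459923) = 547600*(200/21459923) = 109520000/21459923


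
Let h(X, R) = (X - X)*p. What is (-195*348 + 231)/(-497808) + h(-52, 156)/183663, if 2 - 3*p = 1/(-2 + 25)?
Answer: 22543/165936 ≈ 0.13585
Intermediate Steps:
p = 15/23 (p = ⅔ - 1/(3*(-2 + 25)) = ⅔ - ⅓/23 = ⅔ - ⅓*1/23 = ⅔ - 1/69 = 15/23 ≈ 0.65217)
h(X, R) = 0 (h(X, R) = (X - X)*(15/23) = 0*(15/23) = 0)
(-195*348 + 231)/(-497808) + h(-52, 156)/183663 = (-195*348 + 231)/(-497808) + 0/183663 = (-67860 + 231)*(-1/497808) + 0*(1/183663) = -67629*(-1/497808) + 0 = 22543/165936 + 0 = 22543/165936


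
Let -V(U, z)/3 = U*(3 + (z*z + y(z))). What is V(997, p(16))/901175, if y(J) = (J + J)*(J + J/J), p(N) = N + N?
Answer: -9388749/901175 ≈ -10.418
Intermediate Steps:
p(N) = 2*N
y(J) = 2*J*(1 + J) (y(J) = (2*J)*(J + 1) = (2*J)*(1 + J) = 2*J*(1 + J))
V(U, z) = -3*U*(3 + z**2 + 2*z*(1 + z)) (V(U, z) = -3*U*(3 + (z*z + 2*z*(1 + z))) = -3*U*(3 + (z**2 + 2*z*(1 + z))) = -3*U*(3 + z**2 + 2*z*(1 + z)))
V(997, p(16))/901175 = (3*997*(-3 - 3*(2*16)**2 - 4*16))/901175 = (3*997*(-3 - 3*32**2 - 2*32))*(1/901175) = (3*997*(-3 - 3*1024 - 64))*(1/901175) = (3*997*(-3 - 3072 - 64))*(1/901175) = (3*997*(-3139))*(1/901175) = -9388749*1/901175 = -9388749/901175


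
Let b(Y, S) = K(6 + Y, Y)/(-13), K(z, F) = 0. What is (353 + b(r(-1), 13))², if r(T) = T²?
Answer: 124609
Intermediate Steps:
b(Y, S) = 0 (b(Y, S) = 0/(-13) = 0*(-1/13) = 0)
(353 + b(r(-1), 13))² = (353 + 0)² = 353² = 124609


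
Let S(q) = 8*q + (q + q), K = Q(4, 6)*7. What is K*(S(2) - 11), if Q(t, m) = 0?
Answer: 0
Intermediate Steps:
K = 0 (K = 0*7 = 0)
S(q) = 10*q (S(q) = 8*q + 2*q = 10*q)
K*(S(2) - 11) = 0*(10*2 - 11) = 0*(20 - 11) = 0*9 = 0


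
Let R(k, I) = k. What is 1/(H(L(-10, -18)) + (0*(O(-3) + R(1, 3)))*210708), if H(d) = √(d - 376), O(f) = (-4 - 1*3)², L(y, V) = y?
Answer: -I*√386/386 ≈ -0.050899*I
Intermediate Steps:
O(f) = 49 (O(f) = (-4 - 3)² = (-7)² = 49)
H(d) = √(-376 + d)
1/(H(L(-10, -18)) + (0*(O(-3) + R(1, 3)))*210708) = 1/(√(-376 - 10) + (0*(49 + 1))*210708) = 1/(√(-386) + (0*50)*210708) = 1/(I*√386 + 0*210708) = 1/(I*√386 + 0) = 1/(I*√386) = -I*√386/386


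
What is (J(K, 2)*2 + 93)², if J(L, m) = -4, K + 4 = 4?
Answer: 7225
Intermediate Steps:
K = 0 (K = -4 + 4 = 0)
(J(K, 2)*2 + 93)² = (-4*2 + 93)² = (-8 + 93)² = 85² = 7225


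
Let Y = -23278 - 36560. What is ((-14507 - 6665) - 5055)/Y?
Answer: 26227/59838 ≈ 0.43830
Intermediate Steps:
Y = -59838
((-14507 - 6665) - 5055)/Y = ((-14507 - 6665) - 5055)/(-59838) = (-21172 - 5055)*(-1/59838) = -26227*(-1/59838) = 26227/59838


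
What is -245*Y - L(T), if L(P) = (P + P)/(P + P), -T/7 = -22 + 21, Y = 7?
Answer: -1716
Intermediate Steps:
T = 7 (T = -7*(-22 + 21) = -7*(-1) = 7)
L(P) = 1 (L(P) = (2*P)/((2*P)) = (2*P)*(1/(2*P)) = 1)
-245*Y - L(T) = -245*7 - 1*1 = -1715 - 1 = -1716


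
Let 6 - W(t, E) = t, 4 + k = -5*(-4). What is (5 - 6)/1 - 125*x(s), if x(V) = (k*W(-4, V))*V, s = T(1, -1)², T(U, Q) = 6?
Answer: -720001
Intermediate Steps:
k = 16 (k = -4 - 5*(-4) = -4 + 20 = 16)
W(t, E) = 6 - t
s = 36 (s = 6² = 36)
x(V) = 160*V (x(V) = (16*(6 - 1*(-4)))*V = (16*(6 + 4))*V = (16*10)*V = 160*V)
(5 - 6)/1 - 125*x(s) = (5 - 6)/1 - 20000*36 = 1*(-1) - 125*5760 = -1 - 720000 = -720001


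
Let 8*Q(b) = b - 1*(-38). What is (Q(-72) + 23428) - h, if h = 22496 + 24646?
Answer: -94873/4 ≈ -23718.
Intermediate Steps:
Q(b) = 19/4 + b/8 (Q(b) = (b - 1*(-38))/8 = (b + 38)/8 = (38 + b)/8 = 19/4 + b/8)
h = 47142
(Q(-72) + 23428) - h = ((19/4 + (1/8)*(-72)) + 23428) - 1*47142 = ((19/4 - 9) + 23428) - 47142 = (-17/4 + 23428) - 47142 = 93695/4 - 47142 = -94873/4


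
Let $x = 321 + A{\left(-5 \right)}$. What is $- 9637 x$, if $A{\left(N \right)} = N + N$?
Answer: $-2997107$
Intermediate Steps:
$A{\left(N \right)} = 2 N$
$x = 311$ ($x = 321 + 2 \left(-5\right) = 321 - 10 = 311$)
$- 9637 x = \left(-9637\right) 311 = -2997107$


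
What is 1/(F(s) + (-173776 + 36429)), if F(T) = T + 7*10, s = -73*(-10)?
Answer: -1/136547 ≈ -7.3235e-6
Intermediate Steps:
s = 730
F(T) = 70 + T (F(T) = T + 70 = 70 + T)
1/(F(s) + (-173776 + 36429)) = 1/((70 + 730) + (-173776 + 36429)) = 1/(800 - 137347) = 1/(-136547) = -1/136547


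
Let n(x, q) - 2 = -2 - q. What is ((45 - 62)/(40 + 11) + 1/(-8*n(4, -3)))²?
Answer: 9/64 ≈ 0.14063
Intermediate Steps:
n(x, q) = -q (n(x, q) = 2 + (-2 - q) = -q)
((45 - 62)/(40 + 11) + 1/(-8*n(4, -3)))² = ((45 - 62)/(40 + 11) + 1/(-(-8)*(-3)))² = (-17/51 + 1/(-8*3))² = (-17*1/51 + 1/(-24))² = (-⅓ - 1/24)² = (-3/8)² = 9/64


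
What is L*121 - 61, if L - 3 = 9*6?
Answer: 6836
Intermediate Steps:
L = 57 (L = 3 + 9*6 = 3 + 54 = 57)
L*121 - 61 = 57*121 - 61 = 6897 - 61 = 6836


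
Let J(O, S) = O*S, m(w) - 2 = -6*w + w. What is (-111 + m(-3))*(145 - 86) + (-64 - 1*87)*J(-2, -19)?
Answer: -11284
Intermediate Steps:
m(w) = 2 - 5*w (m(w) = 2 + (-6*w + w) = 2 - 5*w)
(-111 + m(-3))*(145 - 86) + (-64 - 1*87)*J(-2, -19) = (-111 + (2 - 5*(-3)))*(145 - 86) + (-64 - 1*87)*(-2*(-19)) = (-111 + (2 + 15))*59 + (-64 - 87)*38 = (-111 + 17)*59 - 151*38 = -94*59 - 5738 = -5546 - 5738 = -11284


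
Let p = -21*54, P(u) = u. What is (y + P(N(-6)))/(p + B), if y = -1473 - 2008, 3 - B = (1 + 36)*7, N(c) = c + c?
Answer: 3493/1390 ≈ 2.5130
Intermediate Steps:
N(c) = 2*c
B = -256 (B = 3 - (1 + 36)*7 = 3 - 37*7 = 3 - 1*259 = 3 - 259 = -256)
p = -1134
y = -3481
(y + P(N(-6)))/(p + B) = (-3481 + 2*(-6))/(-1134 - 256) = (-3481 - 12)/(-1390) = -3493*(-1/1390) = 3493/1390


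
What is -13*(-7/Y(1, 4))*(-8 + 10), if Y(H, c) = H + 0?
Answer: 182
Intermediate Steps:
Y(H, c) = H
-13*(-7/Y(1, 4))*(-8 + 10) = -13*(-7/1)*(-8 + 10) = -13*(-7*1)*2 = -(-91)*2 = -13*(-14) = 182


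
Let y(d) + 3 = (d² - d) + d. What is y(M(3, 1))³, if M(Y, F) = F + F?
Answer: 1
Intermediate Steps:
M(Y, F) = 2*F
y(d) = -3 + d² (y(d) = -3 + ((d² - d) + d) = -3 + d²)
y(M(3, 1))³ = (-3 + (2*1)²)³ = (-3 + 2²)³ = (-3 + 4)³ = 1³ = 1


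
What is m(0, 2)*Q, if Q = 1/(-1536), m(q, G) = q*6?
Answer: 0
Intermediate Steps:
m(q, G) = 6*q
Q = -1/1536 ≈ -0.00065104
m(0, 2)*Q = (6*0)*(-1/1536) = 0*(-1/1536) = 0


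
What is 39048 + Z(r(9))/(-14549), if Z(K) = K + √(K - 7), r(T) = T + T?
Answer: 568109334/14549 - √11/14549 ≈ 39048.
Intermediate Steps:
r(T) = 2*T
Z(K) = K + √(-7 + K)
39048 + Z(r(9))/(-14549) = 39048 + (2*9 + √(-7 + 2*9))/(-14549) = 39048 + (18 + √(-7 + 18))*(-1/14549) = 39048 + (18 + √11)*(-1/14549) = 39048 + (-18/14549 - √11/14549) = 568109334/14549 - √11/14549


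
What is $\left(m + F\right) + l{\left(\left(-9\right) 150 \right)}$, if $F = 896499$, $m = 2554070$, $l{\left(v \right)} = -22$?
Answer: $3450547$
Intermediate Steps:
$\left(m + F\right) + l{\left(\left(-9\right) 150 \right)} = \left(2554070 + 896499\right) - 22 = 3450569 - 22 = 3450547$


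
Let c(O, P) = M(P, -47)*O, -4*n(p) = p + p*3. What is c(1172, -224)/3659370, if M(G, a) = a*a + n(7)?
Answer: 430124/609895 ≈ 0.70524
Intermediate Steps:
n(p) = -p (n(p) = -(p + p*3)/4 = -(p + 3*p)/4 = -p)
M(G, a) = -7 + a**2 (M(G, a) = a*a - 1*7 = a**2 - 7 = -7 + a**2)
c(O, P) = 2202*O (c(O, P) = (-7 + (-47)**2)*O = (-7 + 2209)*O = 2202*O)
c(1172, -224)/3659370 = (2202*1172)/3659370 = 2580744*(1/3659370) = 430124/609895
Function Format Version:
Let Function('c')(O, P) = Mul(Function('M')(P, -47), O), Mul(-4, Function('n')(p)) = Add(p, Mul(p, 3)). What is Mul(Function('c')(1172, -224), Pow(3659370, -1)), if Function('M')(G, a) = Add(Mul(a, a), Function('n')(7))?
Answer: Rational(430124, 609895) ≈ 0.70524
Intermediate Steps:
Function('n')(p) = Mul(-1, p) (Function('n')(p) = Mul(Rational(-1, 4), Add(p, Mul(p, 3))) = Mul(Rational(-1, 4), Add(p, Mul(3, p))) = Mul(Rational(-1, 4), Mul(4, p)) = Mul(-1, p))
Function('M')(G, a) = Add(-7, Pow(a, 2)) (Function('M')(G, a) = Add(Mul(a, a), Mul(-1, 7)) = Add(Pow(a, 2), -7) = Add(-7, Pow(a, 2)))
Function('c')(O, P) = Mul(2202, O) (Function('c')(O, P) = Mul(Add(-7, Pow(-47, 2)), O) = Mul(Add(-7, 2209), O) = Mul(2202, O))
Mul(Function('c')(1172, -224), Pow(3659370, -1)) = Mul(Mul(2202, 1172), Pow(3659370, -1)) = Mul(2580744, Rational(1, 3659370)) = Rational(430124, 609895)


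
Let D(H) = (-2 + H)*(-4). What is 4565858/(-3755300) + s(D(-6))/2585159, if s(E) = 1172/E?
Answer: -23606662727119/19416095185400 ≈ -1.2158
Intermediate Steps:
D(H) = 8 - 4*H
4565858/(-3755300) + s(D(-6))/2585159 = 4565858/(-3755300) + (1172/(8 - 4*(-6)))/2585159 = 4565858*(-1/3755300) + (1172/(8 + 24))*(1/2585159) = -2282929/1877650 + (1172/32)*(1/2585159) = -2282929/1877650 + (1172*(1/32))*(1/2585159) = -2282929/1877650 + (293/8)*(1/2585159) = -2282929/1877650 + 293/20681272 = -23606662727119/19416095185400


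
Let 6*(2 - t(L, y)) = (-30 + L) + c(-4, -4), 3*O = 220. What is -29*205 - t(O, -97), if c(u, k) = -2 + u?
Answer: -53467/9 ≈ -5940.8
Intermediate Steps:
O = 220/3 (O = (⅓)*220 = 220/3 ≈ 73.333)
t(L, y) = 8 - L/6 (t(L, y) = 2 - ((-30 + L) + (-2 - 4))/6 = 2 - ((-30 + L) - 6)/6 = 2 - (-36 + L)/6 = 2 + (6 - L/6) = 8 - L/6)
-29*205 - t(O, -97) = -29*205 - (8 - ⅙*220/3) = -5945 - (8 - 110/9) = -5945 - 1*(-38/9) = -5945 + 38/9 = -53467/9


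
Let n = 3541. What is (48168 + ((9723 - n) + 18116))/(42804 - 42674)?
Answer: 36233/65 ≈ 557.43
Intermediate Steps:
(48168 + ((9723 - n) + 18116))/(42804 - 42674) = (48168 + ((9723 - 1*3541) + 18116))/(42804 - 42674) = (48168 + ((9723 - 3541) + 18116))/130 = (48168 + (6182 + 18116))*(1/130) = (48168 + 24298)*(1/130) = 72466*(1/130) = 36233/65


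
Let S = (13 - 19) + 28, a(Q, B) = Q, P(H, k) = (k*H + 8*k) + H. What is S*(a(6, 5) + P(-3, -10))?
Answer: -1034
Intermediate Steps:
P(H, k) = H + 8*k + H*k (P(H, k) = (H*k + 8*k) + H = (8*k + H*k) + H = H + 8*k + H*k)
S = 22 (S = -6 + 28 = 22)
S*(a(6, 5) + P(-3, -10)) = 22*(6 + (-3 + 8*(-10) - 3*(-10))) = 22*(6 + (-3 - 80 + 30)) = 22*(6 - 53) = 22*(-47) = -1034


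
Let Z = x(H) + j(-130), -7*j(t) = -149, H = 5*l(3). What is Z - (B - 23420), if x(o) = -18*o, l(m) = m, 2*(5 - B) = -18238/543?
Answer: 87991219/3801 ≈ 23150.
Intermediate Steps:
B = 11834/543 (B = 5 - (-9119)/543 = 5 - ½*(-18238/543) = 5 + 9119/543 = 11834/543 ≈ 21.794)
H = 15 (H = 5*3 = 15)
j(t) = 149/7 (j(t) = -⅐*(-149) = 149/7)
Z = -1741/7 (Z = -18*15 + 149/7 = -270 + 149/7 = -1741/7 ≈ -248.71)
Z - (B - 23420) = -1741/7 - (11834/543 - 23420) = -1741/7 - 1*(-12705226/543) = -1741/7 + 12705226/543 = 87991219/3801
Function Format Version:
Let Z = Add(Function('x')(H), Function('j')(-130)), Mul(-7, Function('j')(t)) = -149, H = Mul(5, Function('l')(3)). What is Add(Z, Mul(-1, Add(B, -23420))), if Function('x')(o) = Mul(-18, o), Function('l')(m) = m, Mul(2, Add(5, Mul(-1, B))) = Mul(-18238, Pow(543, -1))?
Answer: Rational(87991219, 3801) ≈ 23150.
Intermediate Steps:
B = Rational(11834, 543) (B = Add(5, Mul(Rational(-1, 2), Mul(-18238, Pow(543, -1)))) = Add(5, Mul(Rational(-1, 2), Mul(-18238, Rational(1, 543)))) = Add(5, Mul(Rational(-1, 2), Rational(-18238, 543))) = Add(5, Rational(9119, 543)) = Rational(11834, 543) ≈ 21.794)
H = 15 (H = Mul(5, 3) = 15)
Function('j')(t) = Rational(149, 7) (Function('j')(t) = Mul(Rational(-1, 7), -149) = Rational(149, 7))
Z = Rational(-1741, 7) (Z = Add(Mul(-18, 15), Rational(149, 7)) = Add(-270, Rational(149, 7)) = Rational(-1741, 7) ≈ -248.71)
Add(Z, Mul(-1, Add(B, -23420))) = Add(Rational(-1741, 7), Mul(-1, Add(Rational(11834, 543), -23420))) = Add(Rational(-1741, 7), Mul(-1, Rational(-12705226, 543))) = Add(Rational(-1741, 7), Rational(12705226, 543)) = Rational(87991219, 3801)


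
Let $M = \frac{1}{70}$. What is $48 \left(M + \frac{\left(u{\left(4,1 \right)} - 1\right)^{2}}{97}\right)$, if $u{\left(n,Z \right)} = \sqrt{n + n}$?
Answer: $\frac{17448}{3395} - \frac{192 \sqrt{2}}{97} \approx 2.3401$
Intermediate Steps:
$u{\left(n,Z \right)} = \sqrt{2} \sqrt{n}$ ($u{\left(n,Z \right)} = \sqrt{2 n} = \sqrt{2} \sqrt{n}$)
$M = \frac{1}{70} \approx 0.014286$
$48 \left(M + \frac{\left(u{\left(4,1 \right)} - 1\right)^{2}}{97}\right) = 48 \left(\frac{1}{70} + \frac{\left(\sqrt{2} \sqrt{4} - 1\right)^{2}}{97}\right) = 48 \left(\frac{1}{70} + \left(\sqrt{2} \cdot 2 - 1\right)^{2} \cdot \frac{1}{97}\right) = 48 \left(\frac{1}{70} + \left(2 \sqrt{2} - 1\right)^{2} \cdot \frac{1}{97}\right) = 48 \left(\frac{1}{70} + \left(-1 + 2 \sqrt{2}\right)^{2} \cdot \frac{1}{97}\right) = 48 \left(\frac{1}{70} + \frac{\left(-1 + 2 \sqrt{2}\right)^{2}}{97}\right) = \frac{24}{35} + \frac{48 \left(-1 + 2 \sqrt{2}\right)^{2}}{97}$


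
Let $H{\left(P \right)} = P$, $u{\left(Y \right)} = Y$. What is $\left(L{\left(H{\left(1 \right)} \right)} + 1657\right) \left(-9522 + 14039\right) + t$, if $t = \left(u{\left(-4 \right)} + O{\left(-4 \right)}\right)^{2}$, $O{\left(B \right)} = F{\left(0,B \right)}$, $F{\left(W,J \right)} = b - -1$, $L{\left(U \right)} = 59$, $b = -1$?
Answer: $7751188$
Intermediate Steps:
$F{\left(W,J \right)} = 0$ ($F{\left(W,J \right)} = -1 - -1 = -1 + 1 = 0$)
$O{\left(B \right)} = 0$
$t = 16$ ($t = \left(-4 + 0\right)^{2} = \left(-4\right)^{2} = 16$)
$\left(L{\left(H{\left(1 \right)} \right)} + 1657\right) \left(-9522 + 14039\right) + t = \left(59 + 1657\right) \left(-9522 + 14039\right) + 16 = 1716 \cdot 4517 + 16 = 7751172 + 16 = 7751188$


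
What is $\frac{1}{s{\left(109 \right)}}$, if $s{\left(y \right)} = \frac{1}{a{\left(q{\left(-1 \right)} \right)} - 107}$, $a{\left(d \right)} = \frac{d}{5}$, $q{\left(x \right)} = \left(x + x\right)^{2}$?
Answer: $- \frac{531}{5} \approx -106.2$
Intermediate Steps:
$q{\left(x \right)} = 4 x^{2}$ ($q{\left(x \right)} = \left(2 x\right)^{2} = 4 x^{2}$)
$a{\left(d \right)} = \frac{d}{5}$ ($a{\left(d \right)} = d \frac{1}{5} = \frac{d}{5}$)
$s{\left(y \right)} = - \frac{5}{531}$ ($s{\left(y \right)} = \frac{1}{\frac{4 \left(-1\right)^{2}}{5} - 107} = \frac{1}{\frac{4 \cdot 1}{5} - 107} = \frac{1}{\frac{1}{5} \cdot 4 - 107} = \frac{1}{\frac{4}{5} - 107} = \frac{1}{- \frac{531}{5}} = - \frac{5}{531}$)
$\frac{1}{s{\left(109 \right)}} = \frac{1}{- \frac{5}{531}} = - \frac{531}{5}$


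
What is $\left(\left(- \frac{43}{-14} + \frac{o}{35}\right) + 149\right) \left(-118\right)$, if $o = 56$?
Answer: $- \frac{634663}{35} \approx -18133.0$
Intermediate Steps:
$\left(\left(- \frac{43}{-14} + \frac{o}{35}\right) + 149\right) \left(-118\right) = \left(\left(- \frac{43}{-14} + \frac{56}{35}\right) + 149\right) \left(-118\right) = \left(\left(\left(-43\right) \left(- \frac{1}{14}\right) + 56 \cdot \frac{1}{35}\right) + 149\right) \left(-118\right) = \left(\left(\frac{43}{14} + \frac{8}{5}\right) + 149\right) \left(-118\right) = \left(\frac{327}{70} + 149\right) \left(-118\right) = \frac{10757}{70} \left(-118\right) = - \frac{634663}{35}$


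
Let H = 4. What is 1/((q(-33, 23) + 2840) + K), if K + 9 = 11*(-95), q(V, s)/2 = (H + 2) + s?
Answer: 1/1844 ≈ 0.00054230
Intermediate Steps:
q(V, s) = 12 + 2*s (q(V, s) = 2*((4 + 2) + s) = 2*(6 + s) = 12 + 2*s)
K = -1054 (K = -9 + 11*(-95) = -9 - 1045 = -1054)
1/((q(-33, 23) + 2840) + K) = 1/(((12 + 2*23) + 2840) - 1054) = 1/(((12 + 46) + 2840) - 1054) = 1/((58 + 2840) - 1054) = 1/(2898 - 1054) = 1/1844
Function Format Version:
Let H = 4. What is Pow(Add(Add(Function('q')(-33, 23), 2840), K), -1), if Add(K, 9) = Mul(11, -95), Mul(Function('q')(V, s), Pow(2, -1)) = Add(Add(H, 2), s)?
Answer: Rational(1, 1844) ≈ 0.00054230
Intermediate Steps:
Function('q')(V, s) = Add(12, Mul(2, s)) (Function('q')(V, s) = Mul(2, Add(Add(4, 2), s)) = Mul(2, Add(6, s)) = Add(12, Mul(2, s)))
K = -1054 (K = Add(-9, Mul(11, -95)) = Add(-9, -1045) = -1054)
Pow(Add(Add(Function('q')(-33, 23), 2840), K), -1) = Pow(Add(Add(Add(12, Mul(2, 23)), 2840), -1054), -1) = Pow(Add(Add(Add(12, 46), 2840), -1054), -1) = Pow(Add(Add(58, 2840), -1054), -1) = Pow(Add(2898, -1054), -1) = Pow(1844, -1) = Rational(1, 1844)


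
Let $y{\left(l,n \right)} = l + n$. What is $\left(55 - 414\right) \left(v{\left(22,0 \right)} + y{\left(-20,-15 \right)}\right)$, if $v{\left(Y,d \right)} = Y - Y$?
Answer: $12565$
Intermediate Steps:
$v{\left(Y,d \right)} = 0$
$\left(55 - 414\right) \left(v{\left(22,0 \right)} + y{\left(-20,-15 \right)}\right) = \left(55 - 414\right) \left(0 - 35\right) = - 359 \left(0 - 35\right) = \left(-359\right) \left(-35\right) = 12565$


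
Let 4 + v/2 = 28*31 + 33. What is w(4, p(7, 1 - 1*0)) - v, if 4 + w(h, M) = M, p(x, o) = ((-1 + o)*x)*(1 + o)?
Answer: -1798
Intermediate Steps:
p(x, o) = x*(1 + o)*(-1 + o) (p(x, o) = (x*(-1 + o))*(1 + o) = x*(1 + o)*(-1 + o))
w(h, M) = -4 + M
v = 1794 (v = -8 + 2*(28*31 + 33) = -8 + 2*(868 + 33) = -8 + 2*901 = -8 + 1802 = 1794)
w(4, p(7, 1 - 1*0)) - v = (-4 + 7*(-1 + (1 - 1*0)**2)) - 1*1794 = (-4 + 7*(-1 + (1 + 0)**2)) - 1794 = (-4 + 7*(-1 + 1**2)) - 1794 = (-4 + 7*(-1 + 1)) - 1794 = (-4 + 7*0) - 1794 = (-4 + 0) - 1794 = -4 - 1794 = -1798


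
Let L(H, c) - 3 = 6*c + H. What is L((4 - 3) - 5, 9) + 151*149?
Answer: 22552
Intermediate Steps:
L(H, c) = 3 + H + 6*c (L(H, c) = 3 + (6*c + H) = 3 + (H + 6*c) = 3 + H + 6*c)
L((4 - 3) - 5, 9) + 151*149 = (3 + ((4 - 3) - 5) + 6*9) + 151*149 = (3 + (1 - 5) + 54) + 22499 = (3 - 4 + 54) + 22499 = 53 + 22499 = 22552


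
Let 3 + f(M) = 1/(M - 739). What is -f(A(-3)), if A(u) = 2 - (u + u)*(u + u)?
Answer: 2320/773 ≈ 3.0013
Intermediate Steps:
A(u) = 2 - 4*u² (A(u) = 2 - 2*u*2*u = 2 - 4*u²)
f(M) = -3 + 1/(-739 + M) (f(M) = -3 + 1/(M - 739) = -3 + 1/(-739 + M))
-f(A(-3)) = -(2218 - 3*(2 - 4*(-3)²))/(-739 + (2 - 4*(-3)²)) = -(2218 - 3*(2 - 4*9))/(-739 + (2 - 4*9)) = -(2218 - 3*(2 - 36))/(-739 + (2 - 36)) = -(2218 - 3*(-34))/(-739 - 34) = -(2218 + 102)/(-773) = -(-1)*2320/773 = -1*(-2320/773) = 2320/773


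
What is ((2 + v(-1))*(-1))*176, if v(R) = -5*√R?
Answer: -352 + 880*I ≈ -352.0 + 880.0*I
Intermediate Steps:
((2 + v(-1))*(-1))*176 = ((2 - 5*I)*(-1))*176 = (-2 + 5*I)*176 = -352 + 880*I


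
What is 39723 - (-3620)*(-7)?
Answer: 14383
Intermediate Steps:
39723 - (-3620)*(-7) = 39723 - 1*25340 = 39723 - 25340 = 14383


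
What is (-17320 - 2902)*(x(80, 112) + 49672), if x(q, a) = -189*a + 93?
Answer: -578288534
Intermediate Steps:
x(q, a) = 93 - 189*a
(-17320 - 2902)*(x(80, 112) + 49672) = (-17320 - 2902)*((93 - 189*112) + 49672) = -20222*((93 - 21168) + 49672) = -20222*(-21075 + 49672) = -20222*28597 = -578288534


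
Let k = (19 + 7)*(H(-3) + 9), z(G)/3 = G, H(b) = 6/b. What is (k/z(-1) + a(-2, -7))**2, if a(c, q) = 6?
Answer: 26896/9 ≈ 2988.4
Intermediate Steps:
z(G) = 3*G
k = 182 (k = (19 + 7)*(6/(-3) + 9) = 26*(6*(-1/3) + 9) = 26*(-2 + 9) = 26*7 = 182)
(k/z(-1) + a(-2, -7))**2 = (182/((3*(-1))) + 6)**2 = (182/(-3) + 6)**2 = (182*(-1/3) + 6)**2 = (-182/3 + 6)**2 = (-164/3)**2 = 26896/9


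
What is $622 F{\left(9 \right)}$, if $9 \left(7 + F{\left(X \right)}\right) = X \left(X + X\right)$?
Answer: $6842$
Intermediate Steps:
$F{\left(X \right)} = -7 + \frac{2 X^{2}}{9}$ ($F{\left(X \right)} = -7 + \frac{X \left(X + X\right)}{9} = -7 + \frac{X 2 X}{9} = -7 + \frac{2 X^{2}}{9}$)
$622 F{\left(9 \right)} = 622 \left(-7 + \frac{2 \cdot 9^{2}}{9}\right) = 622 \left(-7 + \frac{2}{9} \cdot 81\right) = 622 \left(-7 + 18\right) = 622 \cdot 11 = 6842$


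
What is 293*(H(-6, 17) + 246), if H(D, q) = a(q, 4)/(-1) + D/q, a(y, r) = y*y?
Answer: -215941/17 ≈ -12702.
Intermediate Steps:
a(y, r) = y²
H(D, q) = -q² + D/q (H(D, q) = q²/(-1) + D/q = q²*(-1) + D/q = -q² + D/q)
293*(H(-6, 17) + 246) = 293*((-6 - 1*17³)/17 + 246) = 293*((-6 - 1*4913)/17 + 246) = 293*((-6 - 4913)/17 + 246) = 293*((1/17)*(-4919) + 246) = 293*(-4919/17 + 246) = 293*(-737/17) = -215941/17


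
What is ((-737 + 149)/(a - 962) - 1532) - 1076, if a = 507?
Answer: -169436/65 ≈ -2606.7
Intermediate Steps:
((-737 + 149)/(a - 962) - 1532) - 1076 = ((-737 + 149)/(507 - 962) - 1532) - 1076 = (-588/(-455) - 1532) - 1076 = (-588*(-1/455) - 1532) - 1076 = (84/65 - 1532) - 1076 = -99496/65 - 1076 = -169436/65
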